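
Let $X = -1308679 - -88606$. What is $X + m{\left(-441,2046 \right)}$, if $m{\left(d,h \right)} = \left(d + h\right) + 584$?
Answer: $-1217884$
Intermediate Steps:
$m{\left(d,h \right)} = 584 + d + h$
$X = -1220073$ ($X = -1308679 + 88606 = -1220073$)
$X + m{\left(-441,2046 \right)} = -1220073 + \left(584 - 441 + 2046\right) = -1220073 + 2189 = -1217884$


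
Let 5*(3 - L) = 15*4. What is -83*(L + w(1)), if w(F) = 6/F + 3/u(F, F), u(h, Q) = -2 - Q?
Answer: 332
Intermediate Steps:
w(F) = 3/(-2 - F) + 6/F (w(F) = 6/F + 3/(-2 - F) = 3/(-2 - F) + 6/F)
L = -9 (L = 3 - 3*4 = 3 - ⅕*60 = 3 - 12 = -9)
-83*(L + w(1)) = -83*(-9 + 3*(4 + 1)/(1*(2 + 1))) = -83*(-9 + 3*1*5/3) = -83*(-9 + 3*1*(⅓)*5) = -83*(-9 + 5) = -83*(-4) = 332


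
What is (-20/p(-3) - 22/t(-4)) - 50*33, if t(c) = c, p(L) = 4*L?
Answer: -9857/6 ≈ -1642.8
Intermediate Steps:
(-20/p(-3) - 22/t(-4)) - 50*33 = (-20/(4*(-3)) - 22/(-4)) - 50*33 = (-20/(-12) - 22*(-1/4)) - 1650 = (-20*(-1/12) + 11/2) - 1650 = (5/3 + 11/2) - 1650 = 43/6 - 1650 = -9857/6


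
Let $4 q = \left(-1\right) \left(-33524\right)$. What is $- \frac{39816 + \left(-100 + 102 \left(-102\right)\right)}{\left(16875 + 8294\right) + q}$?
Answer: $- \frac{14656}{16775} \approx -0.87368$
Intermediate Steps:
$q = 8381$ ($q = \frac{\left(-1\right) \left(-33524\right)}{4} = \frac{1}{4} \cdot 33524 = 8381$)
$- \frac{39816 + \left(-100 + 102 \left(-102\right)\right)}{\left(16875 + 8294\right) + q} = - \frac{39816 + \left(-100 + 102 \left(-102\right)\right)}{\left(16875 + 8294\right) + 8381} = - \frac{39816 - 10504}{25169 + 8381} = - \frac{39816 - 10504}{33550} = - \frac{29312}{33550} = \left(-1\right) \frac{14656}{16775} = - \frac{14656}{16775}$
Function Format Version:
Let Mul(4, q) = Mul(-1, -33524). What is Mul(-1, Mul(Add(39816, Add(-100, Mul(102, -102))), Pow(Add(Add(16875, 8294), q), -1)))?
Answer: Rational(-14656, 16775) ≈ -0.87368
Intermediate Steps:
q = 8381 (q = Mul(Rational(1, 4), Mul(-1, -33524)) = Mul(Rational(1, 4), 33524) = 8381)
Mul(-1, Mul(Add(39816, Add(-100, Mul(102, -102))), Pow(Add(Add(16875, 8294), q), -1))) = Mul(-1, Mul(Add(39816, Add(-100, Mul(102, -102))), Pow(Add(Add(16875, 8294), 8381), -1))) = Mul(-1, Mul(Add(39816, Add(-100, -10404)), Pow(Add(25169, 8381), -1))) = Mul(-1, Mul(Add(39816, -10504), Pow(33550, -1))) = Mul(-1, Mul(29312, Rational(1, 33550))) = Mul(-1, Rational(14656, 16775)) = Rational(-14656, 16775)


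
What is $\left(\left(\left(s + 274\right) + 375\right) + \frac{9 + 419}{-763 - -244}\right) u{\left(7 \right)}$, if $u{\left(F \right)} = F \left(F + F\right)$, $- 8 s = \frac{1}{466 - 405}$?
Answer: $\frac{8044043105}{126636} \approx 63521.0$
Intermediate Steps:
$s = - \frac{1}{488}$ ($s = - \frac{1}{8 \left(466 - 405\right)} = - \frac{1}{8 \cdot 61} = \left(- \frac{1}{8}\right) \frac{1}{61} = - \frac{1}{488} \approx -0.0020492$)
$u{\left(F \right)} = 2 F^{2}$ ($u{\left(F \right)} = F 2 F = 2 F^{2}$)
$\left(\left(\left(s + 274\right) + 375\right) + \frac{9 + 419}{-763 - -244}\right) u{\left(7 \right)} = \left(\left(\left(- \frac{1}{488} + 274\right) + 375\right) + \frac{9 + 419}{-763 - -244}\right) 2 \cdot 7^{2} = \left(\left(\frac{133711}{488} + 375\right) + \frac{428}{-763 + \left(-143 + 387\right)}\right) 2 \cdot 49 = \left(\frac{316711}{488} + \frac{428}{-763 + 244}\right) 98 = \left(\frac{316711}{488} + \frac{428}{-519}\right) 98 = \left(\frac{316711}{488} + 428 \left(- \frac{1}{519}\right)\right) 98 = \left(\frac{316711}{488} - \frac{428}{519}\right) 98 = \frac{164164145}{253272} \cdot 98 = \frac{8044043105}{126636}$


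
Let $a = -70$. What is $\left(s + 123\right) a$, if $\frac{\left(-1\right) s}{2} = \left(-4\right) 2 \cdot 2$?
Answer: $-10850$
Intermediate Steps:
$s = 32$ ($s = - 2 \left(-4\right) 2 \cdot 2 = - 2 \left(\left(-8\right) 2\right) = \left(-2\right) \left(-16\right) = 32$)
$\left(s + 123\right) a = \left(32 + 123\right) \left(-70\right) = 155 \left(-70\right) = -10850$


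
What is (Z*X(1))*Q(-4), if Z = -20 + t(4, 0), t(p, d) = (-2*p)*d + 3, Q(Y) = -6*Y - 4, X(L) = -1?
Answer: 340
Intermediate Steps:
Q(Y) = -4 - 6*Y
t(p, d) = 3 - 2*d*p (t(p, d) = -2*d*p + 3 = 3 - 2*d*p)
Z = -17 (Z = -20 + (3 - 2*0*4) = -20 + (3 + 0) = -20 + 3 = -17)
(Z*X(1))*Q(-4) = (-17*(-1))*(-4 - 6*(-4)) = 17*(-4 + 24) = 17*20 = 340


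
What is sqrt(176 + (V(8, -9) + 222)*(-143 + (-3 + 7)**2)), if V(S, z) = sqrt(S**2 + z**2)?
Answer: sqrt(-28018 - 127*sqrt(145)) ≈ 171.89*I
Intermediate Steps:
sqrt(176 + (V(8, -9) + 222)*(-143 + (-3 + 7)**2)) = sqrt(176 + (sqrt(8**2 + (-9)**2) + 222)*(-143 + (-3 + 7)**2)) = sqrt(176 + (sqrt(64 + 81) + 222)*(-143 + 4**2)) = sqrt(176 + (sqrt(145) + 222)*(-143 + 16)) = sqrt(176 + (222 + sqrt(145))*(-127)) = sqrt(176 + (-28194 - 127*sqrt(145))) = sqrt(-28018 - 127*sqrt(145))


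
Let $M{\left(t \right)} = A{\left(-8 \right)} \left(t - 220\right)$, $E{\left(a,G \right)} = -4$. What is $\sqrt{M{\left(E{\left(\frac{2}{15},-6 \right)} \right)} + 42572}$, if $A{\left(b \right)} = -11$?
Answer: $18 \sqrt{139} \approx 212.22$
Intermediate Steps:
$M{\left(t \right)} = 2420 - 11 t$ ($M{\left(t \right)} = - 11 \left(t - 220\right) = - 11 \left(-220 + t\right) = 2420 - 11 t$)
$\sqrt{M{\left(E{\left(\frac{2}{15},-6 \right)} \right)} + 42572} = \sqrt{\left(2420 - -44\right) + 42572} = \sqrt{\left(2420 + 44\right) + 42572} = \sqrt{2464 + 42572} = \sqrt{45036} = 18 \sqrt{139}$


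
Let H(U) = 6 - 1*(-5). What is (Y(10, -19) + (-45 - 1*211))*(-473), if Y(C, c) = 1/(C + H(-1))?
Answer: 2542375/21 ≈ 1.2107e+5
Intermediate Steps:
H(U) = 11 (H(U) = 6 + 5 = 11)
Y(C, c) = 1/(11 + C) (Y(C, c) = 1/(C + 11) = 1/(11 + C))
(Y(10, -19) + (-45 - 1*211))*(-473) = (1/(11 + 10) + (-45 - 1*211))*(-473) = (1/21 + (-45 - 211))*(-473) = (1/21 - 256)*(-473) = -5375/21*(-473) = 2542375/21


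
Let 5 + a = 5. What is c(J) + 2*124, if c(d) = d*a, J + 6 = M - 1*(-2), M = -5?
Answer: 248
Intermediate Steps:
a = 0 (a = -5 + 5 = 0)
J = -9 (J = -6 + (-5 - 1*(-2)) = -6 + (-5 + 2) = -6 - 3 = -9)
c(d) = 0 (c(d) = d*0 = 0)
c(J) + 2*124 = 0 + 2*124 = 0 + 248 = 248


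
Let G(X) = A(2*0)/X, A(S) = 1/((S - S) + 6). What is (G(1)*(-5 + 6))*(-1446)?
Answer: -241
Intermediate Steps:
A(S) = 1/6 (A(S) = 1/(0 + 6) = 1/6)
G(X) = 1/(6*X)
(G(1)*(-5 + 6))*(-1446) = (((1/6)/1)*(-5 + 6))*(-1446) = (((1/6)*1)*1)*(-1446) = ((1/6)*1)*(-1446) = (1/6)*(-1446) = -241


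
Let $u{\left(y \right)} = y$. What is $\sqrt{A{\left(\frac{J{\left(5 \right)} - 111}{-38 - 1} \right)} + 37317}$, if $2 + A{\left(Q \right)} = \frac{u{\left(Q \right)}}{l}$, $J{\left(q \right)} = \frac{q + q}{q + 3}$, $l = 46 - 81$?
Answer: $\frac{43 \sqrt{150407985}}{2730} \approx 193.17$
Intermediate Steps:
$l = -35$ ($l = 46 - 81 = -35$)
$J{\left(q \right)} = \frac{2 q}{3 + q}$
$A{\left(Q \right)} = -2 - \frac{Q}{35}$ ($A{\left(Q \right)} = -2 + \frac{Q}{-35} = -2 + Q \left(- \frac{1}{35}\right) = -2 - \frac{Q}{35}$)
$\sqrt{A{\left(\frac{J{\left(5 \right)} - 111}{-38 - 1} \right)} + 37317} = \sqrt{\left(-2 - \frac{\left(2 \cdot 5 \frac{1}{3 + 5} - 111\right) \frac{1}{-38 - 1}}{35}\right) + 37317} = \sqrt{\left(-2 - \frac{\left(2 \cdot 5 \cdot \frac{1}{8} - 111\right) \frac{1}{-39}}{35}\right) + 37317} = \sqrt{\left(-2 - \frac{\left(2 \cdot 5 \cdot \frac{1}{8} - 111\right) \left(- \frac{1}{39}\right)}{35}\right) + 37317} = \sqrt{\left(-2 - \frac{\left(\frac{5}{4} - 111\right) \left(- \frac{1}{39}\right)}{35}\right) + 37317} = \sqrt{\left(-2 - \frac{\left(- \frac{439}{4}\right) \left(- \frac{1}{39}\right)}{35}\right) + 37317} = \sqrt{\left(-2 - \frac{439}{5460}\right) + 37317} = \sqrt{- \frac{11359}{5460} + 37317} = \sqrt{\frac{203739461}{5460}} = \frac{43 \sqrt{150407985}}{2730}$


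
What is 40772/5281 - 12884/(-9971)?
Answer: 474578016/52656851 ≈ 9.0126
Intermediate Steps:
40772/5281 - 12884/(-9971) = 40772*(1/5281) - 12884*(-1/9971) = 40772/5281 + 12884/9971 = 474578016/52656851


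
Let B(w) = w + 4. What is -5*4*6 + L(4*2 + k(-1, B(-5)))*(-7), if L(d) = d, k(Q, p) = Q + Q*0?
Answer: -169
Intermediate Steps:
B(w) = 4 + w
k(Q, p) = Q (k(Q, p) = Q + 0 = Q)
-5*4*6 + L(4*2 + k(-1, B(-5)))*(-7) = -5*4*6 + (4*2 - 1)*(-7) = -20*6 + (8 - 1)*(-7) = -120 + 7*(-7) = -120 - 49 = -169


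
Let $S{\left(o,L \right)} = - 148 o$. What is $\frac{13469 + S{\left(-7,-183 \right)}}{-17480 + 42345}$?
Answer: $\frac{2901}{4973} \approx 0.58335$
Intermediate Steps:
$\frac{13469 + S{\left(-7,-183 \right)}}{-17480 + 42345} = \frac{13469 - -1036}{-17480 + 42345} = \frac{13469 + 1036}{24865} = 14505 \cdot \frac{1}{24865} = \frac{2901}{4973}$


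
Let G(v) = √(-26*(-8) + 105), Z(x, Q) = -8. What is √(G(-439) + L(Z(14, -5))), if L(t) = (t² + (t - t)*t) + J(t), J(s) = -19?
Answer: √(45 + √313) ≈ 7.9178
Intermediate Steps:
G(v) = √313 (G(v) = √(208 + 105) = √313)
L(t) = -19 + t² (L(t) = (t² + (t - t)*t) - 19 = (t² + 0*t) - 19 = (t² + 0) - 19 = t² - 19 = -19 + t²)
√(G(-439) + L(Z(14, -5))) = √(√313 + (-19 + (-8)²)) = √(√313 + (-19 + 64)) = √(√313 + 45) = √(45 + √313)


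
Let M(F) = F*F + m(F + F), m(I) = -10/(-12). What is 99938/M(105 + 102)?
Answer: 599628/257099 ≈ 2.3323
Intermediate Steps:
m(I) = 5/6 (m(I) = -10*(-1/12) = 5/6)
M(F) = 5/6 + F**2 (M(F) = F*F + 5/6 = F**2 + 5/6 = 5/6 + F**2)
99938/M(105 + 102) = 99938/(5/6 + (105 + 102)**2) = 99938/(5/6 + 207**2) = 99938/(5/6 + 42849) = 99938/(257099/6) = 99938*(6/257099) = 599628/257099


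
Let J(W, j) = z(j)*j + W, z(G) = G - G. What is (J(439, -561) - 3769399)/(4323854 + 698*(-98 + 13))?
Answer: -314080/355377 ≈ -0.88379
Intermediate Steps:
z(G) = 0
J(W, j) = W (J(W, j) = 0*j + W = 0 + W = W)
(J(439, -561) - 3769399)/(4323854 + 698*(-98 + 13)) = (439 - 3769399)/(4323854 + 698*(-98 + 13)) = -3768960/(4323854 + 698*(-85)) = -3768960/(4323854 - 59330) = -3768960/4264524 = -3768960*1/4264524 = -314080/355377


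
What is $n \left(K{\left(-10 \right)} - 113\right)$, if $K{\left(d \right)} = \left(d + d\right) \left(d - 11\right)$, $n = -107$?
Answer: $-32849$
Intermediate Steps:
$K{\left(d \right)} = 2 d \left(-11 + d\right)$
$n \left(K{\left(-10 \right)} - 113\right) = - 107 \left(2 \left(-10\right) \left(-11 - 10\right) - 113\right) = - 107 \left(2 \left(-10\right) \left(-21\right) - 113\right) = - 107 \left(420 - 113\right) = \left(-107\right) 307 = -32849$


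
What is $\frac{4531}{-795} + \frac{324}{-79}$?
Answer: $- \frac{615529}{62805} \approx -9.8006$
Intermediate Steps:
$\frac{4531}{-795} + \frac{324}{-79} = 4531 \left(- \frac{1}{795}\right) + 324 \left(- \frac{1}{79}\right) = - \frac{4531}{795} - \frac{324}{79} = - \frac{615529}{62805}$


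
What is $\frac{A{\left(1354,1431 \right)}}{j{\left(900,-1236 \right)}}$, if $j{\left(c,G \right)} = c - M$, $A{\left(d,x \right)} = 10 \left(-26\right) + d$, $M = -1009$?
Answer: $\frac{1094}{1909} \approx 0.57308$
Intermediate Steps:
$A{\left(d,x \right)} = -260 + d$
$j{\left(c,G \right)} = 1009 + c$ ($j{\left(c,G \right)} = c - -1009 = c + 1009 = 1009 + c$)
$\frac{A{\left(1354,1431 \right)}}{j{\left(900,-1236 \right)}} = \frac{-260 + 1354}{1009 + 900} = \frac{1094}{1909}$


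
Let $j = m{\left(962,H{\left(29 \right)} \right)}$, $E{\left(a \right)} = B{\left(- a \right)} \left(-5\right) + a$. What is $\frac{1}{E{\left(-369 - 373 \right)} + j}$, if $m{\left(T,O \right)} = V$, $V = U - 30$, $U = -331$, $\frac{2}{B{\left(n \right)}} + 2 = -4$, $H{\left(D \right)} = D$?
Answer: $- \frac{3}{3304} \approx -0.00090799$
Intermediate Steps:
$B{\left(n \right)} = - \frac{1}{3}$ ($B{\left(n \right)} = \frac{2}{-2 - 4} = \frac{2}{-6} = 2 \left(- \frac{1}{6}\right) = - \frac{1}{3}$)
$V = -361$ ($V = -331 - 30 = -361$)
$m{\left(T,O \right)} = -361$
$E{\left(a \right)} = \frac{5}{3} + a$ ($E{\left(a \right)} = \left(- \frac{1}{3}\right) \left(-5\right) + a = \frac{5}{3} + a$)
$j = -361$
$\frac{1}{E{\left(-369 - 373 \right)} + j} = \frac{1}{\left(\frac{5}{3} - 742\right) - 361} = \frac{1}{- \frac{2221}{3} - 361} = \frac{1}{- \frac{3304}{3}} = - \frac{3}{3304}$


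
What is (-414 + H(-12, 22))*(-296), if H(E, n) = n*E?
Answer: 200688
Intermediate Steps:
H(E, n) = E*n
(-414 + H(-12, 22))*(-296) = (-414 - 12*22)*(-296) = (-414 - 264)*(-296) = -678*(-296) = 200688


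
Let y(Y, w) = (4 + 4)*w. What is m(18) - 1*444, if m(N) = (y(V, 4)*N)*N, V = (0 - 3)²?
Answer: 9924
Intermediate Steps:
V = 9 (V = (-3)² = 9)
y(Y, w) = 8*w
m(N) = 32*N² (m(N) = ((8*4)*N)*N = (32*N)*N = 32*N²)
m(18) - 1*444 = 32*18² - 1*444 = 32*324 - 444 = 10368 - 444 = 9924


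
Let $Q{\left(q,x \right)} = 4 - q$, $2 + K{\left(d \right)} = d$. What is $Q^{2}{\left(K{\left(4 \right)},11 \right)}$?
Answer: $4$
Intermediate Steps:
$K{\left(d \right)} = -2 + d$
$Q^{2}{\left(K{\left(4 \right)},11 \right)} = \left(4 - \left(-2 + 4\right)\right)^{2} = \left(4 - 2\right)^{2} = 2^{2} = 4$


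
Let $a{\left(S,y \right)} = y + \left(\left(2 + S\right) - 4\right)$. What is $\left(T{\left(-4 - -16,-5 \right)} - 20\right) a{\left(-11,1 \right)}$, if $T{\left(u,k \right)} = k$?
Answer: $300$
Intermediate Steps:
$a{\left(S,y \right)} = -2 + S + y$ ($a{\left(S,y \right)} = y + \left(-2 + S\right) = -2 + S + y$)
$\left(T{\left(-4 - -16,-5 \right)} - 20\right) a{\left(-11,1 \right)} = \left(-5 - 20\right) \left(-2 - 11 + 1\right) = \left(-25\right) \left(-12\right) = 300$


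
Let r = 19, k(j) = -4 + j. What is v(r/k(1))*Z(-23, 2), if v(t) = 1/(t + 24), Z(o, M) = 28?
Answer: 84/53 ≈ 1.5849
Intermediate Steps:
v(t) = 1/(24 + t)
v(r/k(1))*Z(-23, 2) = 28/(24 + 19/(-4 + 1)) = 28/(24 + 19/(-3)) = 28/(24 + 19*(-⅓)) = 28/(24 - 19/3) = 28/(53/3) = (3/53)*28 = 84/53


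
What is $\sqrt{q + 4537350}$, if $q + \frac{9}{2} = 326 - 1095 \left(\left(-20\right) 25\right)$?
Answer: $\frac{\sqrt{20340686}}{2} \approx 2255.0$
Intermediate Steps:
$q = \frac{1095643}{2}$ ($q = - \frac{9}{2} - \left(-326 + 1095 \left(\left(-20\right) 25\right)\right) = - \frac{9}{2} + \left(326 - -547500\right) = - \frac{9}{2} + \left(326 + 547500\right) = - \frac{9}{2} + 547826 = \frac{1095643}{2} \approx 5.4782 \cdot 10^{5}$)
$\sqrt{q + 4537350} = \sqrt{\frac{1095643}{2} + 4537350} = \sqrt{\frac{10170343}{2}} = \frac{\sqrt{20340686}}{2}$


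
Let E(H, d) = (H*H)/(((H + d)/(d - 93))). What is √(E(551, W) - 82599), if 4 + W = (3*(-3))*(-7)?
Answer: 2*I*√2314485790/305 ≈ 315.47*I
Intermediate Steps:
W = 59 (W = -4 + (3*(-3))*(-7) = -4 - 9*(-7) = -4 + 63 = 59)
E(H, d) = H²*(-93 + d)/(H + d) (E(H, d) = H²/(((H + d)/(-93 + d))) = H²*((-93 + d)/(H + d)) = H²*(-93 + d)/(H + d))
√(E(551, W) - 82599) = √(551²*(-93 + 59)/(551 + 59) - 82599) = √(303601*(-34)/610 - 82599) = √(303601*(1/610)*(-34) - 82599) = √(-5161217/305 - 82599) = √(-30353912/305) = 2*I*√2314485790/305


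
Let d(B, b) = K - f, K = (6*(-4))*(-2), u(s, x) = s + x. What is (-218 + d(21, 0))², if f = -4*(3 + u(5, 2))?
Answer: 16900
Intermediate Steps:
f = -40 (f = -4*(3 + (5 + 2)) = -4*(3 + 7) = -4*10 = -40)
K = 48 (K = -24*(-2) = 48)
d(B, b) = 88 (d(B, b) = 48 - 1*(-40) = 48 + 40 = 88)
(-218 + d(21, 0))² = (-218 + 88)² = (-130)² = 16900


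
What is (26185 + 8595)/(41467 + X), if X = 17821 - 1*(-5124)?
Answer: 8695/16103 ≈ 0.53996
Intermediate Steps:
X = 22945 (X = 17821 + 5124 = 22945)
(26185 + 8595)/(41467 + X) = (26185 + 8595)/(41467 + 22945) = 34780/64412 = 34780*(1/64412) = 8695/16103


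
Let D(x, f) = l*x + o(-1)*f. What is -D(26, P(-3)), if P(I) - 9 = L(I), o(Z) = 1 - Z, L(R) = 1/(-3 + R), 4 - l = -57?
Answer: -4811/3 ≈ -1603.7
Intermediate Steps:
l = 61 (l = 4 - 1*(-57) = 4 + 57 = 61)
P(I) = 9 + 1/(-3 + I)
D(x, f) = 2*f + 61*x (D(x, f) = 61*x + (1 - 1*(-1))*f = 61*x + (1 + 1)*f = 61*x + 2*f = 2*f + 61*x)
-D(26, P(-3)) = -(2*((-26 + 9*(-3))/(-3 - 3)) + 61*26) = -(2*((-26 - 27)/(-6)) + 1586) = -(2*(-⅙*(-53)) + 1586) = -(2*(53/6) + 1586) = -(53/3 + 1586) = -1*4811/3 = -4811/3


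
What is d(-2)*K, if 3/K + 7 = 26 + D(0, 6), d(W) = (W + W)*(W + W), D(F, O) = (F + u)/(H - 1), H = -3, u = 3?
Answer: 192/73 ≈ 2.6301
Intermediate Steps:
D(F, O) = -¾ - F/4 (D(F, O) = (F + 3)/(-3 - 1) = (3 + F)/(-4) = (3 + F)*(-¼) = -¾ - F/4)
d(W) = 4*W² (d(W) = (2*W)*(2*W) = 4*W²)
K = 12/73 (K = 3/(-7 + (26 + (-¾ - ¼*0))) = 3/(-7 + (26 + (-¾ + 0))) = 3/(-7 + (26 - ¾)) = 3/(-7 + 101/4) = 3/(73/4) = 3*(4/73) = 12/73 ≈ 0.16438)
d(-2)*K = (4*(-2)²)*(12/73) = (4*4)*(12/73) = 16*(12/73) = 192/73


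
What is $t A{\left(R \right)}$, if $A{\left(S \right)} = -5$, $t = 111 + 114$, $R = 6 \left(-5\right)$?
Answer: $-1125$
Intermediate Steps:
$R = -30$
$t = 225$
$t A{\left(R \right)} = 225 \left(-5\right) = -1125$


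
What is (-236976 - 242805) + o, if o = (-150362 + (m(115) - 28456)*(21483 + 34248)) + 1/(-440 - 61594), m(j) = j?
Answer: -98020073150077/62034 ≈ -1.5801e+9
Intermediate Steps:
o = -97990310415523/62034 (o = (-150362 + (115 - 28456)*(21483 + 34248)) + 1/(-440 - 61594) = (-150362 - 28341*55731) + 1/(-62034) = (-150362 - 1579472271) - 1/62034 = -1579622633 - 1/62034 = -97990310415523/62034 ≈ -1.5796e+9)
(-236976 - 242805) + o = (-236976 - 242805) - 97990310415523/62034 = -479781 - 97990310415523/62034 = -98020073150077/62034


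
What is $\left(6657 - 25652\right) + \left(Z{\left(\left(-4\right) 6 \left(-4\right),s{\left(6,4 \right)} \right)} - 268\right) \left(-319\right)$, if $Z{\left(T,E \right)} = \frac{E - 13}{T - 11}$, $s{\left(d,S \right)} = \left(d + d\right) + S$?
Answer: $\frac{5651288}{85} \approx 66486.0$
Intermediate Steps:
$s{\left(d,S \right)} = S + 2 d$ ($s{\left(d,S \right)} = 2 d + S = S + 2 d$)
$Z{\left(T,E \right)} = \frac{-13 + E}{-11 + T}$
$\left(6657 - 25652\right) + \left(Z{\left(\left(-4\right) 6 \left(-4\right),s{\left(6,4 \right)} \right)} - 268\right) \left(-319\right) = \left(6657 - 25652\right) + \left(\frac{-13 + \left(4 + 2 \cdot 6\right)}{-11 + \left(-4\right) 6 \left(-4\right)} - 268\right) \left(-319\right) = \left(6657 - 25652\right) + \left(\frac{-13 + \left(4 + 12\right)}{-11 - -96} - 268\right) \left(-319\right) = -18995 + \left(\frac{-13 + 16}{-11 + 96} - 268\right) \left(-319\right) = -18995 + \left(\frac{1}{85} \cdot 3 - 268\right) \left(-319\right) = -18995 + \left(\frac{3}{85} - 268\right) \left(-319\right) = -18995 - - \frac{7265863}{85} = -18995 + \frac{7265863}{85} = \frac{5651288}{85}$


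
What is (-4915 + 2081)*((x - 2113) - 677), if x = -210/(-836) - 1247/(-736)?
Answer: 607708360649/76912 ≈ 7.9013e+6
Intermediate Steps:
x = 299263/153824 (x = -210*(-1/836) - 1247*(-1/736) = 105/418 + 1247/736 = 299263/153824 ≈ 1.9455)
(-4915 + 2081)*((x - 2113) - 677) = (-4915 + 2081)*((299263/153824 - 2113) - 677) = -2834*(-324730849/153824 - 677) = -2834*(-428869697/153824) = 607708360649/76912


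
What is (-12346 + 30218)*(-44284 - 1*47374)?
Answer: -1638111776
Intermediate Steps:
(-12346 + 30218)*(-44284 - 1*47374) = 17872*(-44284 - 47374) = 17872*(-91658) = -1638111776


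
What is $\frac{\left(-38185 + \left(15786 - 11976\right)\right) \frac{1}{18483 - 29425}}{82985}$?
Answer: $\frac{6875}{181604374} \approx 3.7857 \cdot 10^{-5}$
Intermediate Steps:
$\frac{\left(-38185 + \left(15786 - 11976\right)\right) \frac{1}{18483 - 29425}}{82985} = \frac{-38185 + 3810}{-10942} \cdot \frac{1}{82985} = \left(-34375\right) \left(- \frac{1}{10942}\right) \frac{1}{82985} = \frac{34375}{10942} \cdot \frac{1}{82985} = \frac{6875}{181604374}$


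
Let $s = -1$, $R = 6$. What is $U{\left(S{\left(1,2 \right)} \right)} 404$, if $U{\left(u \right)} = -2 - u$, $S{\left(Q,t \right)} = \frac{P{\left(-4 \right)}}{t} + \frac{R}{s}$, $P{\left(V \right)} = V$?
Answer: $2424$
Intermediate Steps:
$S{\left(Q,t \right)} = -6 - \frac{4}{t}$ ($S{\left(Q,t \right)} = - \frac{4}{t} + \frac{6}{-1} = - \frac{4}{t} + 6 \left(-1\right) = - \frac{4}{t} - 6 = -6 - \frac{4}{t}$)
$U{\left(S{\left(1,2 \right)} \right)} 404 = \left(-2 - \left(-6 - \frac{4}{2}\right)\right) 404 = \left(-2 - \left(-6 - 2\right)\right) 404 = \left(-2 - -8\right) 404 = \left(-2 + 8\right) 404 = 6 \cdot 404 = 2424$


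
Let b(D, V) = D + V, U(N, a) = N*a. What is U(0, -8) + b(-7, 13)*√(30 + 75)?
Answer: 6*√105 ≈ 61.482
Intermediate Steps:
U(0, -8) + b(-7, 13)*√(30 + 75) = 0*(-8) + (-7 + 13)*√(30 + 75) = 0 + 6*√105 = 6*√105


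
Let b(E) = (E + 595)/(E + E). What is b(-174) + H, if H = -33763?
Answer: -11749945/348 ≈ -33764.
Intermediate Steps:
b(E) = (595 + E)/(2*E) (b(E) = (595 + E)/((2*E)) = (595 + E)*(1/(2*E)) = (595 + E)/(2*E))
b(-174) + H = (½)*(595 - 174)/(-174) - 33763 = (½)*(-1/174)*421 - 33763 = -421/348 - 33763 = -11749945/348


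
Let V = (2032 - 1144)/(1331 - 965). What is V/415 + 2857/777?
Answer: 72439951/19669755 ≈ 3.6828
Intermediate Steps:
V = 148/61 (V = 888/366 = 888*(1/366) = 148/61 ≈ 2.4262)
V/415 + 2857/777 = (148/61)/415 + 2857/777 = (148/61)*(1/415) + 2857*(1/777) = 148/25315 + 2857/777 = 72439951/19669755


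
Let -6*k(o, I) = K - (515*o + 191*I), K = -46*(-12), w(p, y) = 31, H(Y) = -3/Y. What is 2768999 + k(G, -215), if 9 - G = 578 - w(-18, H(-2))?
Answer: 5431769/2 ≈ 2.7159e+6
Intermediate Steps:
G = -538 (G = 9 - (578 - 1*31) = 9 - (578 - 31) = 9 - 1*547 = 9 - 547 = -538)
K = 552
k(o, I) = -92 + 191*I/6 + 515*o/6 (k(o, I) = -(552 - (515*o + 191*I))/6 = -(552 - (191*I + 515*o))/6 = -(552 + (-515*o - 191*I))/6 = -(552 - 515*o - 191*I)/6 = -92 + 191*I/6 + 515*o/6)
2768999 + k(G, -215) = 2768999 + (-92 + (191/6)*(-215) + (515/6)*(-538)) = 2768999 + (-92 - 41065/6 - 138535/3) = 2768999 - 106229/2 = 5431769/2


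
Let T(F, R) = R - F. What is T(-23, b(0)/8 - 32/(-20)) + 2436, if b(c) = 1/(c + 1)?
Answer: 98429/40 ≈ 2460.7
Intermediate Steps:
b(c) = 1/(1 + c)
T(-23, b(0)/8 - 32/(-20)) + 2436 = ((1/((1 + 0)*8) - 32/(-20)) - 1*(-23)) + 2436 = (((⅛)/1 - 32*(-1/20)) + 23) + 2436 = ((1*(⅛) + 8/5) + 23) + 2436 = ((⅛ + 8/5) + 23) + 2436 = (69/40 + 23) + 2436 = 989/40 + 2436 = 98429/40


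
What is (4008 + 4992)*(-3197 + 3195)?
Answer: -18000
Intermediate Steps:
(4008 + 4992)*(-3197 + 3195) = 9000*(-2) = -18000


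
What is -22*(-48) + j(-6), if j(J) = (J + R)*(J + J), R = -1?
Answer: 1140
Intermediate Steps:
j(J) = 2*J*(-1 + J) (j(J) = (J - 1)*(J + J) = (-1 + J)*(2*J) = 2*J*(-1 + J))
-22*(-48) + j(-6) = -22*(-48) + 2*(-6)*(-1 - 6) = 1056 + 2*(-6)*(-7) = 1056 + 84 = 1140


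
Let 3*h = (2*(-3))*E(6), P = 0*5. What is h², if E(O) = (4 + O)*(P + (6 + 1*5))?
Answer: 48400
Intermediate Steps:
P = 0
E(O) = 44 + 11*O (E(O) = (4 + O)*(0 + (6 + 1*5)) = (4 + O)*(0 + (6 + 5)) = (4 + O)*(0 + 11) = (4 + O)*11 = 44 + 11*O)
h = -220 (h = ((2*(-3))*(44 + 11*6))/3 = (-6*(44 + 66))/3 = (-6*110)/3 = (⅓)*(-660) = -220)
h² = (-220)² = 48400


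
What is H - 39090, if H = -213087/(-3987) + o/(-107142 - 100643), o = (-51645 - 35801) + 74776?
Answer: -2155956379931/55229253 ≈ -39037.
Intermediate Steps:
o = -12670 (o = -87446 + 74776 = -12670)
H = 2955119839/55229253 (H = -213087/(-3987) - 12670/(-107142 - 100643) = -213087*(-1/3987) - 12670/(-207785) = 71029/1329 - 12670*(-1/207785) = 71029/1329 + 2534/41557 = 2955119839/55229253 ≈ 53.506)
H - 39090 = 2955119839/55229253 - 39090 = -2155956379931/55229253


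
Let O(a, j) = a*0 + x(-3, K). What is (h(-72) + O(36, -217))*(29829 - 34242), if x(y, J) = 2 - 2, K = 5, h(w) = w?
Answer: 317736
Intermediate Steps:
x(y, J) = 0
O(a, j) = 0 (O(a, j) = a*0 + 0 = 0 + 0 = 0)
(h(-72) + O(36, -217))*(29829 - 34242) = (-72 + 0)*(29829 - 34242) = -72*(-4413) = 317736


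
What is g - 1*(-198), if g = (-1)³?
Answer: 197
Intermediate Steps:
g = -1
g - 1*(-198) = -1 - 1*(-198) = -1 + 198 = 197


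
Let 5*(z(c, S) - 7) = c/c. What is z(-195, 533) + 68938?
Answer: 344726/5 ≈ 68945.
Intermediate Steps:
z(c, S) = 36/5 (z(c, S) = 7 + (c/c)/5 = 7 + (⅕)*1 = 7 + ⅕ = 36/5)
z(-195, 533) + 68938 = 36/5 + 68938 = 344726/5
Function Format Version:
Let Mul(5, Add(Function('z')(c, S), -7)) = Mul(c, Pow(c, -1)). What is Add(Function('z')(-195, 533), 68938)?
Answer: Rational(344726, 5) ≈ 68945.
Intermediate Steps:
Function('z')(c, S) = Rational(36, 5) (Function('z')(c, S) = Add(7, Mul(Rational(1, 5), Mul(c, Pow(c, -1)))) = Add(7, Mul(Rational(1, 5), 1)) = Add(7, Rational(1, 5)) = Rational(36, 5))
Add(Function('z')(-195, 533), 68938) = Add(Rational(36, 5), 68938) = Rational(344726, 5)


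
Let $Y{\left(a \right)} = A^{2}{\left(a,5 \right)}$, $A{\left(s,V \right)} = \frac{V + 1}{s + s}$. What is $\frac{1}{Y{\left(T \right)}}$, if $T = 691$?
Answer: $\frac{477481}{9} \approx 53053.0$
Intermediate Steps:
$A{\left(s,V \right)} = \frac{1 + V}{2 s}$
$Y{\left(a \right)} = \frac{9}{a^{2}}$ ($Y{\left(a \right)} = \left(\frac{1 + 5}{2 a}\right)^{2} = \left(\frac{1}{2} \frac{1}{a} 6\right)^{2} = \left(\frac{3}{a}\right)^{2} = \frac{9}{a^{2}}$)
$\frac{1}{Y{\left(T \right)}} = \frac{1}{9 \cdot \frac{1}{477481}} = \frac{1}{\frac{9}{477481}} = \frac{477481}{9}$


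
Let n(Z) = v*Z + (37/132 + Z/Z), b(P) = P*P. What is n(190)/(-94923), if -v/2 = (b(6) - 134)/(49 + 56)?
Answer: -46985/12529836 ≈ -0.0037499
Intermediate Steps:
b(P) = P²
v = 28/15 (v = -2*(6² - 134)/(49 + 56) = -2*(36 - 134)/105 = -(-196)/105 = -2*(-14/15) = 28/15 ≈ 1.8667)
n(Z) = 169/132 + 28*Z/15 (n(Z) = 28*Z/15 + (37/132 + Z/Z) = 28*Z/15 + (37*(1/132) + 1) = 28*Z/15 + (37/132 + 1) = 28*Z/15 + 169/132 = 169/132 + 28*Z/15)
n(190)/(-94923) = (169/132 + (28/15)*190)/(-94923) = (169/132 + 1064/3)*(-1/94923) = (46985/132)*(-1/94923) = -46985/12529836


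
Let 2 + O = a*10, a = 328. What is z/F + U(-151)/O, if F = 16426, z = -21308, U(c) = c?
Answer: -36163975/26922214 ≈ -1.3433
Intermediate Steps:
O = 3278 (O = -2 + 328*10 = -2 + 3280 = 3278)
z/F + U(-151)/O = -21308/16426 - 151/3278 = -21308*1/16426 - 151*1/3278 = -10654/8213 - 151/3278 = -36163975/26922214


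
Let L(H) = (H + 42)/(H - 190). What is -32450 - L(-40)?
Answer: -3731749/115 ≈ -32450.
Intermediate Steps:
L(H) = (42 + H)/(-190 + H)
-32450 - L(-40) = -32450 - (42 - 40)/(-190 - 40) = -32450 - 2/(-230) = -32450 - (-1)*2/230 = -32450 - 1*(-1/115) = -32450 + 1/115 = -3731749/115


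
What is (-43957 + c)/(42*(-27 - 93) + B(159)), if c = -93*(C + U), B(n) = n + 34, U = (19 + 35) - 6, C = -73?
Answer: 41632/4847 ≈ 8.5892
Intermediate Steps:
U = 48 (U = 54 - 6 = 48)
B(n) = 34 + n
c = 2325 (c = -93*(-73 + 48) = -93*(-25) = 2325)
(-43957 + c)/(42*(-27 - 93) + B(159)) = (-43957 + 2325)/(42*(-27 - 93) + (34 + 159)) = -41632/(42*(-120) + 193) = -41632/(-5040 + 193) = -41632/(-4847) = -41632*(-1/4847) = 41632/4847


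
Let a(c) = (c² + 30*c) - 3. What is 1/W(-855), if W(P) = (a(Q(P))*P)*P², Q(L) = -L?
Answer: -1/472939957224000 ≈ -2.1144e-15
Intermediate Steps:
a(c) = -3 + c² + 30*c
W(P) = P³*(-3 + P² - 30*P) (W(P) = ((-3 + (-P)² + 30*(-P))*P)*P² = ((-3 + P² - 30*P)*P)*P² = (P*(-3 + P² - 30*P))*P² = P³*(-3 + P² - 30*P))
1/W(-855) = 1/((-855)³*(-3 + (-855)² - 30*(-855))) = 1/(-625026375*(-3 + 731025 + 25650)) = 1/(-625026375*756672) = 1/(-472939957224000) = -1/472939957224000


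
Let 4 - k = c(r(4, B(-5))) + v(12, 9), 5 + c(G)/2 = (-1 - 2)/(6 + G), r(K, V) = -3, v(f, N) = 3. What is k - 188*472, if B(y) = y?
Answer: -88723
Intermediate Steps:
c(G) = -10 - 6/(6 + G) (c(G) = -10 + 2*((-1 - 2)/(6 + G)) = -10 + 2*(-3/(6 + G)) = -10 - 6/(6 + G))
k = 13 (k = 4 - (2*(-33 - 5*(-3))/(6 - 3) + 3) = 4 - (2*(-33 + 15)/3 + 3) = 4 - (2*(⅓)*(-18) + 3) = 4 - (-12 + 3) = 4 - 1*(-9) = 4 + 9 = 13)
k - 188*472 = 13 - 188*472 = 13 - 88736 = -88723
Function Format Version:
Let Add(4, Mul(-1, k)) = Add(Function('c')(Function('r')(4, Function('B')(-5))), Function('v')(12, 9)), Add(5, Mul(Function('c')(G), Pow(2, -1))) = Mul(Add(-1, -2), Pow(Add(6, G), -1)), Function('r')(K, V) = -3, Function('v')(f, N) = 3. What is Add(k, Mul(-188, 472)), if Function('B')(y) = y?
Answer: -88723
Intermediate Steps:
Function('c')(G) = Add(-10, Mul(-6, Pow(Add(6, G), -1))) (Function('c')(G) = Add(-10, Mul(2, Mul(Add(-1, -2), Pow(Add(6, G), -1)))) = Add(-10, Mul(2, Mul(-3, Pow(Add(6, G), -1)))) = Add(-10, Mul(-6, Pow(Add(6, G), -1))))
k = 13 (k = Add(4, Mul(-1, Add(Mul(2, Pow(Add(6, -3), -1), Add(-33, Mul(-5, -3))), 3))) = Add(4, Mul(-1, Add(Mul(2, Pow(3, -1), Add(-33, 15)), 3))) = Add(4, Mul(-1, Add(Mul(2, Rational(1, 3), -18), 3))) = Add(4, Mul(-1, Add(-12, 3))) = Add(4, Mul(-1, -9)) = Add(4, 9) = 13)
Add(k, Mul(-188, 472)) = Add(13, Mul(-188, 472)) = Add(13, -88736) = -88723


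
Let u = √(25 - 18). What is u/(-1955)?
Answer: -√7/1955 ≈ -0.0013533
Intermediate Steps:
u = √7 ≈ 2.6458
u/(-1955) = √7/(-1955) = -√7/1955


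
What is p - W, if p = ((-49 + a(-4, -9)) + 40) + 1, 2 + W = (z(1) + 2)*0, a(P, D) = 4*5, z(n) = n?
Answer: 14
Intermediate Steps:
a(P, D) = 20
W = -2 (W = -2 + (1 + 2)*0 = -2 + 3*0 = -2 + 0 = -2)
p = 12 (p = ((-49 + 20) + 40) + 1 = (-29 + 40) + 1 = 11 + 1 = 12)
p - W = 12 - 1*(-2) = 12 + 2 = 14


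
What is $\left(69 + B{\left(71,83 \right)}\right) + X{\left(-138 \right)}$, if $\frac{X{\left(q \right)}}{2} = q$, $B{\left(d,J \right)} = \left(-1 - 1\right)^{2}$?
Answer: $-203$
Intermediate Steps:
$B{\left(d,J \right)} = 4$ ($B{\left(d,J \right)} = \left(-2\right)^{2} = 4$)
$X{\left(q \right)} = 2 q$
$\left(69 + B{\left(71,83 \right)}\right) + X{\left(-138 \right)} = \left(69 + 4\right) + 2 \left(-138\right) = 73 - 276 = -203$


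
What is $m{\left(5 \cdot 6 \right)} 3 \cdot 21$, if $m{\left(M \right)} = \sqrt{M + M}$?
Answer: $126 \sqrt{15} \approx 488.0$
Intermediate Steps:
$m{\left(M \right)} = \sqrt{2} \sqrt{M}$ ($m{\left(M \right)} = \sqrt{2 M} = \sqrt{2} \sqrt{M}$)
$m{\left(5 \cdot 6 \right)} 3 \cdot 21 = \sqrt{2} \sqrt{5 \cdot 6} \cdot 3 \cdot 21 = \sqrt{2} \sqrt{30} \cdot 3 \cdot 21 = 2 \sqrt{15} \cdot 3 \cdot 21 = 6 \sqrt{15} \cdot 21 = 126 \sqrt{15}$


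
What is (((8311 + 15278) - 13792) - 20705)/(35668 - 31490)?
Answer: -5454/2089 ≈ -2.6108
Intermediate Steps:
(((8311 + 15278) - 13792) - 20705)/(35668 - 31490) = ((23589 - 13792) - 20705)/4178 = (9797 - 20705)*(1/4178) = -10908*1/4178 = -5454/2089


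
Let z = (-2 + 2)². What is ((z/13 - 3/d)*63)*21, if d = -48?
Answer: 1323/16 ≈ 82.688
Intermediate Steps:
z = 0 (z = 0² = 0)
((z/13 - 3/d)*63)*21 = ((0/13 - 3/(-48))*63)*21 = ((0*(1/13) - 3*(-1/48))*63)*21 = ((0 + 1/16)*63)*21 = ((1/16)*63)*21 = (63/16)*21 = 1323/16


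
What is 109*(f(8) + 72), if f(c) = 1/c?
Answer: 62893/8 ≈ 7861.6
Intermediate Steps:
109*(f(8) + 72) = 109*(1/8 + 72) = 109*(⅛ + 72) = 109*(577/8) = 62893/8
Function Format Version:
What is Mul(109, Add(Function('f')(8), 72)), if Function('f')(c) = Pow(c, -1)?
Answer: Rational(62893, 8) ≈ 7861.6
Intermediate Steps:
Mul(109, Add(Function('f')(8), 72)) = Mul(109, Add(Pow(8, -1), 72)) = Mul(109, Add(Rational(1, 8), 72)) = Mul(109, Rational(577, 8)) = Rational(62893, 8)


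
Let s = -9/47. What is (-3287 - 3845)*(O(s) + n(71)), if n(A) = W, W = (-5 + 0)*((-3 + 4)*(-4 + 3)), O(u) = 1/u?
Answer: 14264/9 ≈ 1584.9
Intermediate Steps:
s = -9/47 (s = -9*1/47 = -9/47 ≈ -0.19149)
W = 5 (W = -5*(-1) = 5)
n(A) = 5
(-3287 - 3845)*(O(s) + n(71)) = (-3287 - 3845)*(1/(-9/47) + 5) = -7132*(-47/9 + 5) = -7132*(-2/9) = 14264/9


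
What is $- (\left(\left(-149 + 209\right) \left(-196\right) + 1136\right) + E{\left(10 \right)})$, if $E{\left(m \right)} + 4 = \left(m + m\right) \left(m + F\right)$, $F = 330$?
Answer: $3828$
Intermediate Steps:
$E{\left(m \right)} = -4 + 2 m \left(330 + m\right)$ ($E{\left(m \right)} = -4 + \left(m + m\right) \left(m + 330\right) = -4 + 2 m \left(330 + m\right)$)
$- (\left(\left(-149 + 209\right) \left(-196\right) + 1136\right) + E{\left(10 \right)}) = - (\left(\left(-149 + 209\right) \left(-196\right) + 1136\right) + \left(-4 + 2 \cdot 10^{2} + 660 \cdot 10\right)) = - (\left(60 \left(-196\right) + 1136\right) + \left(-4 + 2 \cdot 100 + 6600\right)) = - (\left(-11760 + 1136\right) + \left(-4 + 200 + 6600\right)) = - (-10624 + 6796) = \left(-1\right) \left(-3828\right) = 3828$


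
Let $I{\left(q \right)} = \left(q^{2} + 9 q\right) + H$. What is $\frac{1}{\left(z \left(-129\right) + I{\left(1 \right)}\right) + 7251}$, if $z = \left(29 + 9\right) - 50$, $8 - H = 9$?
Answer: $\frac{1}{8808} \approx 0.00011353$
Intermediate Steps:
$H = -1$ ($H = 8 - 9 = -1$)
$z = -12$ ($z = 38 - 50 = -12$)
$I{\left(q \right)} = -1 + q^{2} + 9 q$ ($I{\left(q \right)} = \left(q^{2} + 9 q\right) - 1 = -1 + q^{2} + 9 q$)
$\frac{1}{\left(z \left(-129\right) + I{\left(1 \right)}\right) + 7251} = \frac{1}{\left(\left(-12\right) \left(-129\right) + \left(-1 + 1^{2} + 9 \cdot 1\right)\right) + 7251} = \frac{1}{\left(1548 + \left(-1 + 1 + 9\right)\right) + 7251} = \frac{1}{\left(1548 + 9\right) + 7251} = \frac{1}{1557 + 7251} = \frac{1}{8808}$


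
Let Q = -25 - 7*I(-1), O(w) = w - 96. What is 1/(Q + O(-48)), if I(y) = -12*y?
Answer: -1/253 ≈ -0.0039526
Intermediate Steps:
O(w) = -96 + w
Q = -109 (Q = -25 - (-84)*(-1) = -25 - 7*12 = -25 - 84 = -109)
1/(Q + O(-48)) = 1/(-109 + (-96 - 48)) = 1/(-109 - 144) = 1/(-253) = -1/253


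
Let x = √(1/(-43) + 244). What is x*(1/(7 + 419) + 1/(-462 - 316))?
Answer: 88*√451113/3562851 ≈ 0.016589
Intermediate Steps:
x = √451113/43 (x = √(-1/43 + 244) = √(10491/43) = √451113/43 ≈ 15.620)
x*(1/(7 + 419) + 1/(-462 - 316)) = (√451113/43)*(1/(7 + 419) + 1/(-462 - 316)) = (√451113/43)*(1/426 + 1/(-778)) = (√451113/43)*(1/426 - 1/778) = (√451113/43)*(88/82857) = 88*√451113/3562851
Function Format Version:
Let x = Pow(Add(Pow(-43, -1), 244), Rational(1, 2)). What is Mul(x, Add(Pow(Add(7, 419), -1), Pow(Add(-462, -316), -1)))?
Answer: Mul(Rational(88, 3562851), Pow(451113, Rational(1, 2))) ≈ 0.016589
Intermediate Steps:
x = Mul(Rational(1, 43), Pow(451113, Rational(1, 2))) (x = Pow(Add(Rational(-1, 43), 244), Rational(1, 2)) = Pow(Rational(10491, 43), Rational(1, 2)) = Mul(Rational(1, 43), Pow(451113, Rational(1, 2))) ≈ 15.620)
Mul(x, Add(Pow(Add(7, 419), -1), Pow(Add(-462, -316), -1))) = Mul(Mul(Rational(1, 43), Pow(451113, Rational(1, 2))), Add(Pow(Add(7, 419), -1), Pow(Add(-462, -316), -1))) = Mul(Mul(Rational(1, 43), Pow(451113, Rational(1, 2))), Add(Pow(426, -1), Pow(-778, -1))) = Mul(Mul(Rational(1, 43), Pow(451113, Rational(1, 2))), Add(Rational(1, 426), Rational(-1, 778))) = Mul(Mul(Rational(1, 43), Pow(451113, Rational(1, 2))), Rational(88, 82857)) = Mul(Rational(88, 3562851), Pow(451113, Rational(1, 2)))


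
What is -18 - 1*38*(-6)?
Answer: 210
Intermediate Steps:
-18 - 1*38*(-6) = -18 - 38*(-6) = -18 + 228 = 210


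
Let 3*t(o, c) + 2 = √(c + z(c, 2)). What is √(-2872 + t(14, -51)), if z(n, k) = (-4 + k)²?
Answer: √(-25854 + 3*I*√47)/3 ≈ 0.021318 + 53.597*I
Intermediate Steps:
t(o, c) = -⅔ + √(4 + c)/3 (t(o, c) = -⅔ + √(c + (-4 + 2)²)/3 = -⅔ + √(c + (-2)²)/3 = -⅔ + √(c + 4)/3 = -⅔ + √(4 + c)/3)
√(-2872 + t(14, -51)) = √(-2872 + (-⅔ + √(4 - 51)/3)) = √(-2872 + (-⅔ + √(-47)/3)) = √(-2872 + (-⅔ + (I*√47)/3)) = √(-2872 + (-⅔ + I*√47/3)) = √(-8618/3 + I*√47/3)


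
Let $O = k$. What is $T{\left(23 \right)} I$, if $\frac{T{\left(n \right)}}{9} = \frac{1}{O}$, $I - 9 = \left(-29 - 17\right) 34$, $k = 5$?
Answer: $-2799$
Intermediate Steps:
$O = 5$
$I = -1555$ ($I = 9 + \left(-29 - 17\right) 34 = 9 - 1564 = -1555$)
$T{\left(n \right)} = \frac{9}{5}$
$T{\left(23 \right)} I = \frac{9}{5} \left(-1555\right) = -2799$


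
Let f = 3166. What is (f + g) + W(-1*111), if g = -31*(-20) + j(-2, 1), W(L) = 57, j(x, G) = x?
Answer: 3841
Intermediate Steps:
g = 618 (g = -31*(-20) - 2 = 620 - 2 = 618)
(f + g) + W(-1*111) = (3166 + 618) + 57 = 3784 + 57 = 3841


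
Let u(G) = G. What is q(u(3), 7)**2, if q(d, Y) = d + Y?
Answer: 100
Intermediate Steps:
q(d, Y) = Y + d
q(u(3), 7)**2 = (7 + 3)**2 = 10**2 = 100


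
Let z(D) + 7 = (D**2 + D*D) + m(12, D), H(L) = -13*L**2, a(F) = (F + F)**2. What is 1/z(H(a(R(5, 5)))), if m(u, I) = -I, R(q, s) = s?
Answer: 1/33800129993 ≈ 2.9586e-11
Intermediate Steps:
a(F) = 4*F**2 (a(F) = (2*F)**2 = 4*F**2)
z(D) = -7 - D + 2*D**2 (z(D) = -7 + ((D**2 + D*D) - D) = -7 + ((D**2 + D**2) - D) = -7 + (2*D**2 - D) = -7 + (-D + 2*D**2) = -7 - D + 2*D**2)
1/z(H(a(R(5, 5)))) = 1/(-7 - (-13)*(4*5**2)**2 + 2*(-13*(4*5**2)**2)**2) = 1/(-7 - (-13)*(4*25)**2 + 2*(-13*(4*25)**2)**2) = 1/(-7 - (-13)*100**2 + 2*(-13*100**2)**2) = 1/(-7 - (-13)*10000 + 2*(-13*10000)**2) = 1/(-7 - 1*(-130000) + 2*(-130000)**2) = 1/(-7 + 130000 + 2*16900000000) = 1/(-7 + 130000 + 33800000000) = 1/33800129993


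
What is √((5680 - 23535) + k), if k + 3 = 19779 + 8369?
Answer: 7*√210 ≈ 101.44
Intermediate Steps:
k = 28145 (k = -3 + (19779 + 8369) = -3 + 28148 = 28145)
√((5680 - 23535) + k) = √((5680 - 23535) + 28145) = √(-17855 + 28145) = √10290 = 7*√210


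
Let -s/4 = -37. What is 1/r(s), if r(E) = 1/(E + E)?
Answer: 296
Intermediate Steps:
s = 148 (s = -4*(-37) = 148)
r(E) = 1/(2*E)
1/r(s) = 1/((½)/148) = 1/((½)*(1/148)) = 1/(1/296) = 296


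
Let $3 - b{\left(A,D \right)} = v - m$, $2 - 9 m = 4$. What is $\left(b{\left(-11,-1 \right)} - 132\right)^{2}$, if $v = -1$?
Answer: $\frac{1331716}{81} \approx 16441.0$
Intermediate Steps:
$m = - \frac{2}{9}$ ($m = \frac{2}{9} - \frac{4}{9} = - \frac{2}{9} \approx -0.22222$)
$b{\left(A,D \right)} = \frac{34}{9}$ ($b{\left(A,D \right)} = 3 - \left(-1 - - \frac{2}{9}\right) = 3 - \left(-1 + \frac{2}{9}\right) = 3 - - \frac{7}{9} = 3 + \frac{7}{9} = \frac{34}{9}$)
$\left(b{\left(-11,-1 \right)} - 132\right)^{2} = \left(\frac{34}{9} - 132\right)^{2} = \left(- \frac{1154}{9}\right)^{2} = \frac{1331716}{81}$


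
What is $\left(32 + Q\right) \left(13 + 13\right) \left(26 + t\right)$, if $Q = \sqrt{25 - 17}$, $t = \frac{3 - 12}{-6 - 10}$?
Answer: $22100 + \frac{5525 \sqrt{2}}{4} \approx 24053.0$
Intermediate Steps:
$t = \frac{9}{16}$ ($t = - \frac{9}{-16} = \left(-9\right) \left(- \frac{1}{16}\right) = \frac{9}{16} \approx 0.5625$)
$Q = 2 \sqrt{2}$ ($Q = \sqrt{8} = 2 \sqrt{2} \approx 2.8284$)
$\left(32 + Q\right) \left(13 + 13\right) \left(26 + t\right) = \left(32 + 2 \sqrt{2}\right) \left(13 + 13\right) \left(26 + \frac{9}{16}\right) = \left(32 + 2 \sqrt{2}\right) 26 \cdot \frac{425}{16} = \left(32 + 2 \sqrt{2}\right) \frac{5525}{8} = 22100 + \frac{5525 \sqrt{2}}{4}$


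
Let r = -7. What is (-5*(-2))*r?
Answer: -70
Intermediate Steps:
(-5*(-2))*r = -5*(-2)*(-7) = 10*(-7) = -70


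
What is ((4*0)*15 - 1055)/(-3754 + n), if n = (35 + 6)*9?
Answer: 211/677 ≈ 0.31167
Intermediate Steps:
n = 369 (n = 41*9 = 369)
((4*0)*15 - 1055)/(-3754 + n) = ((4*0)*15 - 1055)/(-3754 + 369) = (0*15 - 1055)/(-3385) = (0 - 1055)*(-1/3385) = -1055*(-1/3385) = 211/677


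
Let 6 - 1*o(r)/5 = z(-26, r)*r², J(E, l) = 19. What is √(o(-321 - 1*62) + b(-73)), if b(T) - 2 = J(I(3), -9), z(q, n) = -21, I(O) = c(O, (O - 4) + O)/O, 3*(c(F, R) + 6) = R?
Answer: 2*√3850599 ≈ 3924.6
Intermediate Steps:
c(F, R) = -6 + R/3
I(O) = (-22/3 + 2*O/3)/O (I(O) = (-6 + ((O - 4) + O)/3)/O = (-6 + ((-4 + O) + O)/3)/O = (-6 + (-4 + 2*O)/3)/O = (-6 + (-4/3 + 2*O/3))/O = (-22/3 + 2*O/3)/O)
b(T) = 21 (b(T) = 2 + 19 = 21)
o(r) = 30 + 105*r² (o(r) = 30 - (-105)*r² = 30 + 105*r²)
√(o(-321 - 1*62) + b(-73)) = √((30 + 105*(-321 - 1*62)²) + 21) = √((30 + 105*(-321 - 62)²) + 21) = √((30 + 105*(-383)²) + 21) = √((30 + 105*146689) + 21) = √((30 + 15402345) + 21) = √(15402375 + 21) = √15402396 = 2*√3850599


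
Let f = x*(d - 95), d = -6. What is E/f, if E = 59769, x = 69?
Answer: -19923/2323 ≈ -8.5764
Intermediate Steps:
f = -6969 (f = 69*(-6 - 95) = 69*(-101) = -6969)
E/f = 59769/(-6969) = 59769*(-1/6969) = -19923/2323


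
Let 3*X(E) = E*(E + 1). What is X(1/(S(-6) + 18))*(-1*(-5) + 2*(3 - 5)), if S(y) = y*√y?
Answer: (6*√6 + 19*I)/(324*(I + 2*√6)) ≈ 0.011235 + 0.009677*I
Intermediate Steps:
S(y) = y^(3/2)
X(E) = E*(1 + E)/3 (X(E) = (E*(E + 1))/3 = (E*(1 + E))/3 = E*(1 + E)/3)
X(1/(S(-6) + 18))*(-1*(-5) + 2*(3 - 5)) = ((1 + 1/((-6)^(3/2) + 18))/(3*((-6)^(3/2) + 18)))*(-1*(-5) + 2*(3 - 5)) = ((1 + 1/(-6*I*√6 + 18))/(3*(-6*I*√6 + 18)))*(5 + 2*(-2)) = ((1 + 1/(18 - 6*I*√6))/(3*(18 - 6*I*√6)))*(5 - 4) = ((1 + 1/(18 - 6*I*√6))/(3*(18 - 6*I*√6)))*1 = (1 + 1/(18 - 6*I*√6))/(3*(18 - 6*I*√6))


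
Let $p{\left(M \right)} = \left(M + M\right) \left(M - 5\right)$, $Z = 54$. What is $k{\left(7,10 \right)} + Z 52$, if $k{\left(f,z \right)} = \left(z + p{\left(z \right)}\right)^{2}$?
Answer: $14908$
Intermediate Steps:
$p{\left(M \right)} = 2 M \left(-5 + M\right)$
$k{\left(f,z \right)} = \left(z + 2 z \left(-5 + z\right)\right)^{2}$
$k{\left(7,10 \right)} + Z 52 = 10^{2} \left(-9 + 2 \cdot 10\right)^{2} + 54 \cdot 52 = 100 \left(-9 + 20\right)^{2} + 2808 = 100 \cdot 11^{2} + 2808 = 100 \cdot 121 + 2808 = 12100 + 2808 = 14908$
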